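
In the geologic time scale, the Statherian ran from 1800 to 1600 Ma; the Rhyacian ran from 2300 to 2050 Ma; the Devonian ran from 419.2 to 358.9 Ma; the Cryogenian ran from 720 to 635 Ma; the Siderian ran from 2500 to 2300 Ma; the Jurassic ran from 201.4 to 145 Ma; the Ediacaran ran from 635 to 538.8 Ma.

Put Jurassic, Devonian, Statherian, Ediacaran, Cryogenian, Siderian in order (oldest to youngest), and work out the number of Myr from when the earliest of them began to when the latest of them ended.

Siderian, Statherian, Cryogenian, Ediacaran, Devonian, Jurassic; total span 2355 Myr

From the excerpt: Jurassic 201.4–145; Devonian 419.2–358.9; Statherian 1800–1600; Ediacaran 635–538.8; Cryogenian 720–635; Siderian 2500–2300 (Ma).
Larger Ma is earlier, so the oldest is Siderian and the youngest is Jurassic; oldest to youngest: Siderian, Statherian, Cryogenian, Ediacaran, Devonian, Jurassic.
Oldest start 2500 minus youngest end 145 gives 2355 Myr overall.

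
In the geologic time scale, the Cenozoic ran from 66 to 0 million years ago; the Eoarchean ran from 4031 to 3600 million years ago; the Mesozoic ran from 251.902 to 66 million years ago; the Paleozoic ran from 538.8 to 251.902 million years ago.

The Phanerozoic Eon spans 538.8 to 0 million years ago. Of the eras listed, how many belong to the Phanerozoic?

3

Eras inside 538.8–0 Ma: Paleozoic, Mesozoic, Cenozoic — 3 in total.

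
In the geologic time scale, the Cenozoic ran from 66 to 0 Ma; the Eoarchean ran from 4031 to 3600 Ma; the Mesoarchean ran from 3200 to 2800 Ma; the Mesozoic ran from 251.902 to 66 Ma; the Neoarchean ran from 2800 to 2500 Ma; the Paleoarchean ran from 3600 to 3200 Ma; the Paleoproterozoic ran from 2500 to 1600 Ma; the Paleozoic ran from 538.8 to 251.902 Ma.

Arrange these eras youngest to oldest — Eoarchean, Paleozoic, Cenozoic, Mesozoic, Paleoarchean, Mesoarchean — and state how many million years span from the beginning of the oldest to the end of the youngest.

Cenozoic → Mesozoic → Paleozoic → Mesoarchean → Paleoarchean → Eoarchean; total span 4031 Myr

Start ages (Ma): Eoarchean 4031, Paleoarchean 3600, Mesoarchean 3200, Paleozoic 538.8, Mesozoic 251.902, Cenozoic 66.
Ordered youngest to oldest: Cenozoic, Mesozoic, Paleozoic, Mesoarchean, Paleoarchean, Eoarchean.
Span = 4031 − 0 = 4031 Myr.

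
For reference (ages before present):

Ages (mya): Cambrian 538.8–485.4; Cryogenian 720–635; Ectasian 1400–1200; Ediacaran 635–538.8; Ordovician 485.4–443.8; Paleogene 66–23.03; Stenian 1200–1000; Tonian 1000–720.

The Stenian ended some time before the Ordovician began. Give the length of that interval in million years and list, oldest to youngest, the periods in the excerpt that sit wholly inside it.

514.6 million years; Tonian, Cryogenian, Ediacaran, Cambrian

The Stenian closes at 1000 Ma and the Ordovician opens at 485.4 Ma, so the interval is 1000 − 485.4 = 514.6 Myr.
A period fits inside if it starts at or after 1000 Ma and ends at or before 485.4 Ma; oldest first that gives Tonian, Cryogenian, Ediacaran, Cambrian.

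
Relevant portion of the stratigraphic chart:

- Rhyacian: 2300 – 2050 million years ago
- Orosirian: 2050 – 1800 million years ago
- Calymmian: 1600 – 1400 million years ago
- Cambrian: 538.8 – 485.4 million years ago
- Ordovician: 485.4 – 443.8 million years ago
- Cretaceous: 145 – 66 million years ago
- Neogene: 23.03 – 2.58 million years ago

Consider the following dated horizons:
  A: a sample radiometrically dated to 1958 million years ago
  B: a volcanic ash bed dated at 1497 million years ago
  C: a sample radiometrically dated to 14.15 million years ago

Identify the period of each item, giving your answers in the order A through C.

A — Orosirian; B — Calymmian; C — Neogene

Match each age against the start–end ranges in the excerpt: A = 1958 Ma → Orosirian (2050–1800); B = 1497 Ma → Calymmian (1600–1400); C = 14.15 Ma → Neogene (23.03–2.58).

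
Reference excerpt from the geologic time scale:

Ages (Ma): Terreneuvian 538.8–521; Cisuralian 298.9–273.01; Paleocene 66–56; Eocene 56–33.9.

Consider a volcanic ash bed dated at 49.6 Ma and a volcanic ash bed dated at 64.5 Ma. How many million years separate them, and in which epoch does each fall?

Elapsed time: 64.5 − 49.6 = 14.9 Myr.
49.6 Ma lies within 56–33.9 Ma: Eocene.
64.5 Ma lies within 66–56 Ma: Paleocene.

14.9 million years apart; the first in the Eocene, the second in the Paleocene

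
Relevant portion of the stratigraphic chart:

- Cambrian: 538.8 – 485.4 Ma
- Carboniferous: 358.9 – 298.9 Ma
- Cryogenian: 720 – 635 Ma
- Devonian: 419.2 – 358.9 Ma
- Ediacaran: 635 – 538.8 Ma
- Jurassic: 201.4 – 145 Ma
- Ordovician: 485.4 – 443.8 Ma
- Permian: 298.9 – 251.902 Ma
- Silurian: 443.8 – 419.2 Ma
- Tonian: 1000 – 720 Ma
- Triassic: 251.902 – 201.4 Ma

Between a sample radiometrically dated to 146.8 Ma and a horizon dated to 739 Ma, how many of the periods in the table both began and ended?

739 Ma sits inside the Tonian (1000–720) and 146.8 Ma inside the Jurassic (201.4–145); neither of those is wholly between the two dates.
The listed periods lying completely between them are Cryogenian, Ediacaran, Cambrian, Ordovician, Silurian, Devonian, Carboniferous, Permian, Triassic — 9 in all.

9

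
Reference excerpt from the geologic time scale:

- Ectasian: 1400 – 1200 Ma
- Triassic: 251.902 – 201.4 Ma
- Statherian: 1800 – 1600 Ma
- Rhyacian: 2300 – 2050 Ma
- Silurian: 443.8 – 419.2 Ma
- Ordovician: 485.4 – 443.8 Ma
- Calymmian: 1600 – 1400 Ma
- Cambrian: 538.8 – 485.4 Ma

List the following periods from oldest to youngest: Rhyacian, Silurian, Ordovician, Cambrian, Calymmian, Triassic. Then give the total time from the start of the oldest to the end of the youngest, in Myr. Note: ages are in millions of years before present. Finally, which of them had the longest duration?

Rhyacian, Calymmian, Cambrian, Ordovician, Silurian, Triassic; total span 2098.6 Myr; longest is Rhyacian

Start ages (Ma): Rhyacian 2300, Calymmian 1600, Cambrian 538.8, Ordovician 485.4, Silurian 443.8, Triassic 251.902.
Ordered oldest to youngest: Rhyacian, Calymmian, Cambrian, Ordovician, Silurian, Triassic.
Span = 2300 − 201.4 = 2098.6 Myr.
Durations: Calymmian 200, Silurian 24.6, Triassic 50.502, Cambrian 53.4, Rhyacian 250, Ordovician 41.6 → longest is Rhyacian (250 Myr).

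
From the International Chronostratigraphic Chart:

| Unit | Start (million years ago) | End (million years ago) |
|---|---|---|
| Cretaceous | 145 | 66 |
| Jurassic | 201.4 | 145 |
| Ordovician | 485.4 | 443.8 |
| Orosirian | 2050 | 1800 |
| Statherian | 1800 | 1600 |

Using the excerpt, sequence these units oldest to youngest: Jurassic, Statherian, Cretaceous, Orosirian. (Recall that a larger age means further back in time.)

Orosirian, then Statherian, then Jurassic, then Cretaceous

Read off each span (Ma): Jurassic 201.4–145; Statherian 1800–1600; Cretaceous 145–66; Orosirian 2050–1800.
Larger Ma is older, so oldest→youngest is Orosirian, Statherian, Jurassic, Cretaceous.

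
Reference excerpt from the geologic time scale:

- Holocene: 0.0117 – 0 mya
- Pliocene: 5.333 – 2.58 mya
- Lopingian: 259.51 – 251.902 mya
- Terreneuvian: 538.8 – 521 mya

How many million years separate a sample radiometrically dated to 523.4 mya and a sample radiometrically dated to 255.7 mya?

267.7 million years

523.4 − 255.7 = 267.7 million years.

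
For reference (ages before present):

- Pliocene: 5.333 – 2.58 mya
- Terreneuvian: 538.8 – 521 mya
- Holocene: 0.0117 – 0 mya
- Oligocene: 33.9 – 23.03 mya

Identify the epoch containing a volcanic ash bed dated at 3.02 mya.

3.02 Ma lies between 5.333 and 2.58 Ma, so it falls in the Pliocene.

Pliocene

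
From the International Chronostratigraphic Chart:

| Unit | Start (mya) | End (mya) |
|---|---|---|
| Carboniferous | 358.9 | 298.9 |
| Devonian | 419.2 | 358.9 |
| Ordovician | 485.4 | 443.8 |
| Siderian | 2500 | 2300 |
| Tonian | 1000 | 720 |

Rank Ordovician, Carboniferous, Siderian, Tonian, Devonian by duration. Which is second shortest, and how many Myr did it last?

Durations: Ordovician 41.6; Carboniferous 60; Siderian 200; Tonian 280; Devonian 60.3 Myr.
Sorted shortest-first: Ordovician (41.6), Carboniferous (60), Devonian (60.3), Siderian (200), Tonian (280).
The second shortest is Carboniferous at 60 Myr.

Carboniferous, 60 million years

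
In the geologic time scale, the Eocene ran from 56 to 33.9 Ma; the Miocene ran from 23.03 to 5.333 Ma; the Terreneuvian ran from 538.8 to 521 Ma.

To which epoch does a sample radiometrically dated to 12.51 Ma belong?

12.51 Ma lies between 23.03 and 5.333 Ma, so it falls in the Miocene.

Miocene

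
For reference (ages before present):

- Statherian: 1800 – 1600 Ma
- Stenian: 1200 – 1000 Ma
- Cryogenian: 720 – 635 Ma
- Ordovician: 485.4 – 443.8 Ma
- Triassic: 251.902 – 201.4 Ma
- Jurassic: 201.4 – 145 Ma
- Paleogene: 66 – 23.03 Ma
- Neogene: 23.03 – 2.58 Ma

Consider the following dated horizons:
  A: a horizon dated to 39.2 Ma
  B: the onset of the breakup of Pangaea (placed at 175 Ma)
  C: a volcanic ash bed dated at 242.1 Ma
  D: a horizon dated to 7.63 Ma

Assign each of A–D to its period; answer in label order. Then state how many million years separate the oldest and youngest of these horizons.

A — Paleogene; B — Jurassic; C — Triassic; D — Neogene; span 234.47 million years

Match each age against the start–end ranges in the excerpt: A = 39.2 Ma → Paleogene (66–23.03); B = 175 Ma → Jurassic (201.4–145); C = 242.1 Ma → Triassic (251.902–201.4); D = 7.63 Ma → Neogene (23.03–2.58).
The largest age is 242.1 Ma and the smallest is 7.63 Ma; their difference is 234.47 Myr.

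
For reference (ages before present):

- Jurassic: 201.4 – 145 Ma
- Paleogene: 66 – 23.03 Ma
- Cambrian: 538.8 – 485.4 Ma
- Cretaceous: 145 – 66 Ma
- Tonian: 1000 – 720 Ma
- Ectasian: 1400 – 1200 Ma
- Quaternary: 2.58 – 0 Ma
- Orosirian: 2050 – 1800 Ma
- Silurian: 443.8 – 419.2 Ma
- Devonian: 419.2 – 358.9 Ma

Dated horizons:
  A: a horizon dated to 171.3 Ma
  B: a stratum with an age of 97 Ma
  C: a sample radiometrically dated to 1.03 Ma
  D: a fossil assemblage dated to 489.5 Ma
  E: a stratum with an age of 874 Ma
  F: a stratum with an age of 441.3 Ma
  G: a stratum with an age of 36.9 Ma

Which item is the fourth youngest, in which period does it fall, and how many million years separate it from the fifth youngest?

Sorted youngest-first by Ma: C (1.03), G (36.9), B (97), A (171.3), F (441.3), D (489.5), E (874).
The fourth youngest is A at 171.3 Ma, which lies in 201.4–145 Ma: the Jurassic.
The fifth youngest is F at 441.3 Ma; separation = |171.3 − 441.3| = 270 Myr.

A, in the Jurassic; 270 million years to F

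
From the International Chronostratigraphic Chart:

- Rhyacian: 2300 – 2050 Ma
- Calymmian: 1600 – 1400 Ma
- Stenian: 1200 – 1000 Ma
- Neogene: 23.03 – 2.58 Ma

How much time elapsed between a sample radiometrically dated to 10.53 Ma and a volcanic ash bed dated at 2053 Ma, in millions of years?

2053 − 10.53 = 2042.47 million years.

2042.47 million years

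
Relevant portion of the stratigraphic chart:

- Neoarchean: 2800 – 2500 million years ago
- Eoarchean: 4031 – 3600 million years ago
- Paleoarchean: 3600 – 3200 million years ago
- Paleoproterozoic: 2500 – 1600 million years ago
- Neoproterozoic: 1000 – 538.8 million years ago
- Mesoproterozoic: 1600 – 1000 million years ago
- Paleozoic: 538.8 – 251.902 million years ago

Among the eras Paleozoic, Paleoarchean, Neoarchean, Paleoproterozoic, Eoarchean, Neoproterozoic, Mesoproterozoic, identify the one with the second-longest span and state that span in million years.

Start − end for each: Paleozoic 538.8 − 251.902 = 286.898; Paleoarchean 3600 − 3200 = 400; Neoarchean 2800 − 2500 = 300; Paleoproterozoic 2500 − 1600 = 900; Eoarchean 4031 − 3600 = 431; Neoproterozoic 1000 − 538.8 = 461.2; Mesoproterozoic 1600 − 1000 = 600.
Ranking these from longest: Paleoproterozoic > Mesoproterozoic > Neoproterozoic > Eoarchean > Paleoarchean > Neoarchean > Paleozoic.
Position 2 in that ranking is Mesoproterozoic, which lasted 600 Myr.

Mesoproterozoic, 600 million years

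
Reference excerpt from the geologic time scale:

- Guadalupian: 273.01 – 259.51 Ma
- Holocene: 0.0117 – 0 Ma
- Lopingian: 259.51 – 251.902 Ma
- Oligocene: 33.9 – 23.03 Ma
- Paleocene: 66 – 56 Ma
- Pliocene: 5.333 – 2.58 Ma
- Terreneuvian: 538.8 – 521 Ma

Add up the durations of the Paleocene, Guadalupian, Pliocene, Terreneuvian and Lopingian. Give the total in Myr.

51.661 million years

Each duration: Paleocene = 10; Guadalupian = 13.5; Pliocene = 2.753; Terreneuvian = 17.8; Lopingian = 7.608.
Sum: 10 + 13.5 + 2.753 + 17.8 + 7.608 = 51.661 Myr.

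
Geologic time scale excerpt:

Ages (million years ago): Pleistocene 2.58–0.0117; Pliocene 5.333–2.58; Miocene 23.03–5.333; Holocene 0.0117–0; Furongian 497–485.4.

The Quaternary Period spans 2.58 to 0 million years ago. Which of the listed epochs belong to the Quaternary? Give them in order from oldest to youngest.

Pleistocene, Holocene

Epochs with both bounds inside 2.58–0 Ma: Pleistocene (2.58–0.0117), Holocene (0.0117–0).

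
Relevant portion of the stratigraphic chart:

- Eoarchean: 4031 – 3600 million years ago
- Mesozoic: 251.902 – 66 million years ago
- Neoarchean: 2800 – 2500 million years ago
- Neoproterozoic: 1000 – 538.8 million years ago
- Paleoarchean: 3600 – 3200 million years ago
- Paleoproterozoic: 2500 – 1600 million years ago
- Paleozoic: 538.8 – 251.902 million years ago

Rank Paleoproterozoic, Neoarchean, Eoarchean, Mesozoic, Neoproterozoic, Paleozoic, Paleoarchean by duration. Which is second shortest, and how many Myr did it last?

Durations: Paleoproterozoic 900; Neoarchean 300; Eoarchean 431; Mesozoic 185.902; Neoproterozoic 461.2; Paleozoic 286.898; Paleoarchean 400 Myr.
Sorted shortest-first: Mesozoic (185.902), Paleozoic (286.898), Neoarchean (300), Paleoarchean (400), Eoarchean (431), Neoproterozoic (461.2), Paleoproterozoic (900).
The second shortest is Paleozoic at 286.898 Myr.

Paleozoic, 286.898 million years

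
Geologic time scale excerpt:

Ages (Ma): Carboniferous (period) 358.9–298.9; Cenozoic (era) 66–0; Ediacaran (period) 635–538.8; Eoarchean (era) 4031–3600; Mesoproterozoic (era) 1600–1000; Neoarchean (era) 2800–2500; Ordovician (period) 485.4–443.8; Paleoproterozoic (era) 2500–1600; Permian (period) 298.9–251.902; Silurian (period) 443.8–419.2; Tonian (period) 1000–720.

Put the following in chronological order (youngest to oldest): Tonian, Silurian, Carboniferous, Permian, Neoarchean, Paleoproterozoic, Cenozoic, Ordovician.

Cenozoic, Permian, Carboniferous, Silurian, Ordovician, Tonian, Paleoproterozoic, Neoarchean

Read off each span (Ma): Tonian 1000–720; Silurian 443.8–419.2; Carboniferous 358.9–298.9; Permian 298.9–251.902; Neoarchean 2800–2500; Paleoproterozoic 2500–1600; Cenozoic 66–0; Ordovician 485.4–443.8.
Larger Ma is older, so oldest→youngest is Neoarchean, Paleoproterozoic, Tonian, Ordovician, Silurian, Carboniferous, Permian, Cenozoic; reverse it for youngest→oldest.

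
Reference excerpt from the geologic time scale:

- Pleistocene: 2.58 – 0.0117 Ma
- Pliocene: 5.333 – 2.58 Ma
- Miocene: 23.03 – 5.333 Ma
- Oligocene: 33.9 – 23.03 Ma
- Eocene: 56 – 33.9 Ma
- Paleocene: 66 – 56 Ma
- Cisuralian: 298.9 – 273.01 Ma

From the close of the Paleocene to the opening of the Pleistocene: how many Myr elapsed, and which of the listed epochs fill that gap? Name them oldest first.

53.42 million years; Eocene, Oligocene, Miocene, Pliocene

End of Paleocene = 56 Ma; start of Pleistocene = 2.58 Ma.
Gap = 56 − 2.58 = 53.42 Myr.
Epochs wholly inside 56–2.58 Ma: Eocene (56–33.9), Oligocene (33.9–23.03), Miocene (23.03–5.333), Pliocene (5.333–2.58).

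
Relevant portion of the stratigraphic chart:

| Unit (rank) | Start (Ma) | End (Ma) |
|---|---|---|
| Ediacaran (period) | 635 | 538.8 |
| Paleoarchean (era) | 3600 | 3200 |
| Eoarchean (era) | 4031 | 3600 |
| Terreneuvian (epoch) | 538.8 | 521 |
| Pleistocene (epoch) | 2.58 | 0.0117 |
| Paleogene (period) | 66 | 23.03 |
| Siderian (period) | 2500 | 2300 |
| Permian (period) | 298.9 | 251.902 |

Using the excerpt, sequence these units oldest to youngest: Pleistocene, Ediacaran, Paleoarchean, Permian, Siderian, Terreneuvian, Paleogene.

Paleoarchean → Siderian → Ediacaran → Terreneuvian → Permian → Paleogene → Pleistocene

Sorting by start age (descending Ma, since larger Ma = older): Paleoarchean start 3600, Siderian start 2500, Ediacaran start 635, Terreneuvian start 538.8, Permian start 298.9, Paleogene start 66, Pleistocene start 2.58.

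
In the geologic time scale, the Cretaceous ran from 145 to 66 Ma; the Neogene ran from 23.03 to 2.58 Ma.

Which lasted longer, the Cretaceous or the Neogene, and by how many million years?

Cretaceous, by 58.55 million years

Cretaceous: 145 − 66 = 79 Myr.
Neogene: 23.03 − 2.58 = 20.45 Myr.
Difference: 79 − 20.45 = 58.55 Myr, so the Cretaceous was longer.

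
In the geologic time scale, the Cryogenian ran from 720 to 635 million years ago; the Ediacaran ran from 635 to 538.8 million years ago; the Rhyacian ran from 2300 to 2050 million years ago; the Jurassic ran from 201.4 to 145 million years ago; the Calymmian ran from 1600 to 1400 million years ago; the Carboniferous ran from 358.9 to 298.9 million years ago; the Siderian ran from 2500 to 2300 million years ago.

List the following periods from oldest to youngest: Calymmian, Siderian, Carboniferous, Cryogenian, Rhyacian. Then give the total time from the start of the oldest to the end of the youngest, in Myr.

From the excerpt: Calymmian 1600–1400; Siderian 2500–2300; Carboniferous 358.9–298.9; Cryogenian 720–635; Rhyacian 2300–2050 (Ma).
Larger Ma is earlier, so the oldest is Siderian and the youngest is Carboniferous; oldest to youngest: Siderian, Rhyacian, Calymmian, Cryogenian, Carboniferous.
Oldest start 2500 minus youngest end 298.9 gives 2201.1 Myr overall.

Siderian → Rhyacian → Calymmian → Cryogenian → Carboniferous; total span 2201.1 Myr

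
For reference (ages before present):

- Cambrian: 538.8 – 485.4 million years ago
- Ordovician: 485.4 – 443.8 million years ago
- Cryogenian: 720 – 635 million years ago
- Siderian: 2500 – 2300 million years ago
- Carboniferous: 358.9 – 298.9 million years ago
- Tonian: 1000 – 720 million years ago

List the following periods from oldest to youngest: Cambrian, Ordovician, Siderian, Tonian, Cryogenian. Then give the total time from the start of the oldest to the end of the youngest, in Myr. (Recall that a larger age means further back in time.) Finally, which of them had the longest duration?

From the excerpt: Cambrian 538.8–485.4; Ordovician 485.4–443.8; Siderian 2500–2300; Tonian 1000–720; Cryogenian 720–635 (Ma).
Larger Ma is earlier, so the oldest is Siderian and the youngest is Ordovician; oldest to youngest: Siderian, Tonian, Cryogenian, Cambrian, Ordovician.
Oldest start 2500 minus youngest end 443.8 gives 2056.2 Myr overall.
Individual lengths (start − end): Tonian 280; Cryogenian 85; Siderian 200; Cambrian 53.4; Ordovician 41.6. The largest is Tonian at 280 Myr.

Siderian → Tonian → Cryogenian → Cambrian → Ordovician; total span 2056.2 Myr; longest is Tonian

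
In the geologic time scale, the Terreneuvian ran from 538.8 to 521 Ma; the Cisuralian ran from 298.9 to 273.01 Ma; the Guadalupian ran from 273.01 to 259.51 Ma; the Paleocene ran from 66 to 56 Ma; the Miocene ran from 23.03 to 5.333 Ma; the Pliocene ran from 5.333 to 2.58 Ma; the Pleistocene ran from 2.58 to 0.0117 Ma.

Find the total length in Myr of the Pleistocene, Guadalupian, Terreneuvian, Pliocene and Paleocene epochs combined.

Each duration: Pleistocene = 2.5683; Guadalupian = 13.5; Terreneuvian = 17.8; Pliocene = 2.753; Paleocene = 10.
Sum: 2.5683 + 13.5 + 17.8 + 2.753 + 10 = 46.6213 Myr.

46.6213 million years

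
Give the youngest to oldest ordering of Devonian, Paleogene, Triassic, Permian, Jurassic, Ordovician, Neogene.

Neogene → Paleogene → Jurassic → Triassic → Permian → Devonian → Ordovician

Group by era (each group listed oldest first) — Paleozoic: Ordovician, Devonian, Permian; Mesozoic: Triassic, Jurassic; Cenozoic: Paleogene, Neogene. The eras run Paleozoic → Mesozoic → Cenozoic. Concatenating the groups in that era order and then reversing gives youngest to oldest.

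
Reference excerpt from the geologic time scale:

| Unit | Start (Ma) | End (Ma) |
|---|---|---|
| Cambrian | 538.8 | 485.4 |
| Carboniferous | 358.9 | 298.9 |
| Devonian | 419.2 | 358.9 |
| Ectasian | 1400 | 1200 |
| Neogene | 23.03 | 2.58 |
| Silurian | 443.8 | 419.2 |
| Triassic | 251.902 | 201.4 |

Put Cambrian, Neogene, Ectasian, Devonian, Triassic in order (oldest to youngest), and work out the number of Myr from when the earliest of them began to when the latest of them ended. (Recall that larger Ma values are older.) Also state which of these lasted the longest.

Start ages (Ma): Ectasian 1400, Cambrian 538.8, Devonian 419.2, Triassic 251.902, Neogene 23.03.
Ordered oldest to youngest: Ectasian, Cambrian, Devonian, Triassic, Neogene.
Span = 1400 − 2.58 = 1397.42 Myr.
Durations: Cambrian 53.4, Devonian 60.3, Triassic 50.502, Neogene 20.45, Ectasian 200 → longest is Ectasian (200 Myr).

Ectasian → Cambrian → Devonian → Triassic → Neogene; total span 1397.42 Myr; longest is Ectasian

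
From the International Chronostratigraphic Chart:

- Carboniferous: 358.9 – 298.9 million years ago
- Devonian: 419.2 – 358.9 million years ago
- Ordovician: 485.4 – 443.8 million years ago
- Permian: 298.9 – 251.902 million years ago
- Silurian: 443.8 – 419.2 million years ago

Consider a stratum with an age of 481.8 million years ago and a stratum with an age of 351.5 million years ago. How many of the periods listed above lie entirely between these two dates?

481.8 Ma sits inside the Ordovician (485.4–443.8) and 351.5 Ma inside the Carboniferous (358.9–298.9); neither of those is wholly between the two dates.
The listed periods lying completely between them are Silurian, Devonian — 2 in all.

2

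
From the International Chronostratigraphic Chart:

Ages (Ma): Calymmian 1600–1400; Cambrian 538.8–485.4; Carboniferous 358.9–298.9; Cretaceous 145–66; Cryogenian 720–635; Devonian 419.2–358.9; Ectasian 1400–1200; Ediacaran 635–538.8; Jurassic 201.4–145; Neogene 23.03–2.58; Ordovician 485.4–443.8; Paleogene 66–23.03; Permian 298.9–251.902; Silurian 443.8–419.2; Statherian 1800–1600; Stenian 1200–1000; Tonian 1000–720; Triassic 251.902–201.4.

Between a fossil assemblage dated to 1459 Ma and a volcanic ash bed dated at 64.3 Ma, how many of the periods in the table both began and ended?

1459 Ma sits inside the Calymmian (1600–1400) and 64.3 Ma inside the Paleogene (66–23.03); neither of those is wholly between the two dates.
The listed periods lying completely between them are Ectasian, Stenian, Tonian, Cryogenian, Ediacaran, Cambrian, Ordovician, Silurian, Devonian, Carboniferous, Permian, Triassic, Jurassic, Cretaceous — 14 in all.

14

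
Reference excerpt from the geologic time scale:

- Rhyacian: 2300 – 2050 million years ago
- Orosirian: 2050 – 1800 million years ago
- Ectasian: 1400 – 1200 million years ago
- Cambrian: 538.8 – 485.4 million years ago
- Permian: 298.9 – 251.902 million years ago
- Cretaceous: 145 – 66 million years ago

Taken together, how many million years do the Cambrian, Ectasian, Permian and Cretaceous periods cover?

Each duration: Cambrian = 53.4; Ectasian = 200; Permian = 46.998; Cretaceous = 79.
Sum: 53.4 + 200 + 46.998 + 79 = 379.398 Myr.

379.398 million years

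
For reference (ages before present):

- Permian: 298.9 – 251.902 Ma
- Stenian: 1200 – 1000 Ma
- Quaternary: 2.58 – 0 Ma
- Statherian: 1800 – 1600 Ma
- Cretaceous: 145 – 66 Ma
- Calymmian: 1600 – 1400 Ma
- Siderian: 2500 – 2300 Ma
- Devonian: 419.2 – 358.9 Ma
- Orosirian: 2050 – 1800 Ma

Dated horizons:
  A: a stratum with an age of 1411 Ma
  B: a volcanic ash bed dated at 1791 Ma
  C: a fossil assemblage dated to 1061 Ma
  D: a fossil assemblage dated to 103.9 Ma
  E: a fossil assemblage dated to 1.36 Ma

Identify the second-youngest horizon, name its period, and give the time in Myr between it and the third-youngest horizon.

D, in the Cretaceous; 957.1 million years to C

Smaller Ma means younger, so youngest first: E 1.36 < D 103.9 < C 1061 < A 1411 < B 1791.
Counting 2 along gives D (103.9 Ma); the excerpt puts that inside the Cretaceous, 145–66 Ma.
Next in line is C (1061 Ma), and 1061 − 103.9 = 957.1 Myr.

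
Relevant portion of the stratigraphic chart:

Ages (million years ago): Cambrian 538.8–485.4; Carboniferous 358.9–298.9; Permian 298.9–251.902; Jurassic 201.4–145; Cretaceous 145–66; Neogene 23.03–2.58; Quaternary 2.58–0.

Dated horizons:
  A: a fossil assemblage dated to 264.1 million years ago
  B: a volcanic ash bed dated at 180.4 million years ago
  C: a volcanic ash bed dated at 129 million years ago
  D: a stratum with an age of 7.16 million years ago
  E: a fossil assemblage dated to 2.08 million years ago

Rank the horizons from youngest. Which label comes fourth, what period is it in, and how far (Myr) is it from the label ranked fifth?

B, in the Jurassic; 83.7 million years to A

Sorted youngest-first by Ma: E (2.08), D (7.16), C (129), B (180.4), A (264.1).
The fourth youngest is B at 180.4 Ma, which lies in 201.4–145 Ma: the Jurassic.
The fifth youngest is A at 264.1 Ma; separation = |180.4 − 264.1| = 83.7 Myr.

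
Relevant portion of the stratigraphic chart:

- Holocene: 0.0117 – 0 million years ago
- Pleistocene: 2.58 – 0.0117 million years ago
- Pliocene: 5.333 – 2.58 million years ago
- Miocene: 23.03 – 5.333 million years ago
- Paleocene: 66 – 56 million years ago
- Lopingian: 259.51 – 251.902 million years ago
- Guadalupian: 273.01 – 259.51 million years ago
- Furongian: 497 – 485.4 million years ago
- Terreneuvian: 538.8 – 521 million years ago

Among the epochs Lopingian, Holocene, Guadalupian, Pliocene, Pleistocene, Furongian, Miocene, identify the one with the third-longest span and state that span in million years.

Furongian, 11.6 million years

Durations: Lopingian 7.608; Holocene 0.0117; Guadalupian 13.5; Pliocene 2.753; Pleistocene 2.5683; Furongian 11.6; Miocene 17.697 Myr.
Sorted longest-first: Miocene (17.697), Guadalupian (13.5), Furongian (11.6), Lopingian (7.608), Pliocene (2.753), Pleistocene (2.5683), Holocene (0.0117).
The third longest is Furongian at 11.6 Myr.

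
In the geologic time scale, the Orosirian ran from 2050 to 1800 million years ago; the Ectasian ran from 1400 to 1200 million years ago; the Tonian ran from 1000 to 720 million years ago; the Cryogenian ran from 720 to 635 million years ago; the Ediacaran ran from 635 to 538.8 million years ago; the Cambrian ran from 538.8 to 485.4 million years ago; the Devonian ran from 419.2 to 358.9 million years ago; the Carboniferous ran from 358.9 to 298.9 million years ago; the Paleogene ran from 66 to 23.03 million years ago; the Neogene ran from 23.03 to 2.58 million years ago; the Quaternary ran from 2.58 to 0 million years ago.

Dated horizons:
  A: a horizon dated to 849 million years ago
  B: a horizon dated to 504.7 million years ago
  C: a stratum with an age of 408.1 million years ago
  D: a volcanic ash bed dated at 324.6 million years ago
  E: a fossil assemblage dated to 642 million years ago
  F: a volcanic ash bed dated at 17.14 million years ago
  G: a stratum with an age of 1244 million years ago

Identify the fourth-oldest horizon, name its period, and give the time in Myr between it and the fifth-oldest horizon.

B, in the Cambrian; 96.6 million years to C

Sorted oldest-first by Ma: G (1244), A (849), E (642), B (504.7), C (408.1), D (324.6), F (17.14).
The fourth oldest is B at 504.7 Ma, which lies in 538.8–485.4 Ma: the Cambrian.
The fifth oldest is C at 408.1 Ma; separation = |504.7 − 408.1| = 96.6 Myr.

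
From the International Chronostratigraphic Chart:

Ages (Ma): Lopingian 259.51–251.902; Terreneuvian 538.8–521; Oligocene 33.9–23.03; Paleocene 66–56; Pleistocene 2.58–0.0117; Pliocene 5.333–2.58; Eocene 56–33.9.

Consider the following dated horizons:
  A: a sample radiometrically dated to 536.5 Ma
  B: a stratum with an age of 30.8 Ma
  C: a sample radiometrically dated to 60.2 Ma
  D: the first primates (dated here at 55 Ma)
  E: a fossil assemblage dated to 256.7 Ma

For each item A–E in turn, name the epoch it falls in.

A: 536.5 Ma lies in 538.8–521 Ma, so Terreneuvian.
B: 30.8 Ma lies in 33.9–23.03 Ma, so Oligocene.
C: 60.2 Ma lies in 66–56 Ma, so Paleocene.
D: 55 Ma lies in 56–33.9 Ma, so Eocene.
E: 256.7 Ma lies in 259.51–251.902 Ma, so Lopingian.

A — Terreneuvian; B — Oligocene; C — Paleocene; D — Eocene; E — Lopingian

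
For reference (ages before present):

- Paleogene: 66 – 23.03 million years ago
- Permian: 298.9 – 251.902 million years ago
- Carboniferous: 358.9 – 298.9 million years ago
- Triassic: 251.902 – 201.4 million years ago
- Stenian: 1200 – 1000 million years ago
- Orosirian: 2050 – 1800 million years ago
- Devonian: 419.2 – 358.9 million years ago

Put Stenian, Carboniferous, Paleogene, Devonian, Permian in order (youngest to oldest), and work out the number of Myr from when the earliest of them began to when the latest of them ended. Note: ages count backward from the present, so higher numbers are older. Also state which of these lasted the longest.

Start ages (Ma): Stenian 1200, Devonian 419.2, Carboniferous 358.9, Permian 298.9, Paleogene 66.
Ordered youngest to oldest: Paleogene, Permian, Carboniferous, Devonian, Stenian.
Span = 1200 − 23.03 = 1176.97 Myr.
Durations: Devonian 60.3, Stenian 200, Permian 46.998, Carboniferous 60, Paleogene 42.97 → longest is Stenian (200 Myr).

Paleogene, Permian, Carboniferous, Devonian, Stenian; total span 1176.97 Myr; longest is Stenian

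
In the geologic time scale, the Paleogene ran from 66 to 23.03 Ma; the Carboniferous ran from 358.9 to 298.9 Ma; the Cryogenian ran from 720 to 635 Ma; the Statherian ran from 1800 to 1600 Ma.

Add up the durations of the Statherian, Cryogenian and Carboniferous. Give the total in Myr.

Duration is start − end for each: (1800 − 1600) + (720 − 635) + (358.9 − 298.9).
That is 200 + 85 + 60, which totals 345 million years.

345 million years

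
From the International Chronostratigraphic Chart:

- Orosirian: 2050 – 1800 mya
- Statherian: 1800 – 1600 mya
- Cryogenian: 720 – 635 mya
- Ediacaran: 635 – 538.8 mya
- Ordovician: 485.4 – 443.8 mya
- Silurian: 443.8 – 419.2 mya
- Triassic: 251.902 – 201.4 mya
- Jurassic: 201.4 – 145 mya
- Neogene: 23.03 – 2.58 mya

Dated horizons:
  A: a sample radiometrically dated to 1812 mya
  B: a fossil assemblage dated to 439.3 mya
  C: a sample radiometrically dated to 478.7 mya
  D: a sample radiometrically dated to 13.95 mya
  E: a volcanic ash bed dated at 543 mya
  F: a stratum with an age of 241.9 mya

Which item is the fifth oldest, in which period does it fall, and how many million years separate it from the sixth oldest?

F, in the Triassic; 227.95 million years to D

Larger Ma means older, so oldest first: A 1812 > E 543 > C 478.7 > B 439.3 > F 241.9 > D 13.95.
Counting 5 along gives F (241.9 Ma); the excerpt puts that inside the Triassic, 251.902–201.4 Ma.
Next in line is D (13.95 Ma), and 241.9 − 13.95 = 227.95 Myr.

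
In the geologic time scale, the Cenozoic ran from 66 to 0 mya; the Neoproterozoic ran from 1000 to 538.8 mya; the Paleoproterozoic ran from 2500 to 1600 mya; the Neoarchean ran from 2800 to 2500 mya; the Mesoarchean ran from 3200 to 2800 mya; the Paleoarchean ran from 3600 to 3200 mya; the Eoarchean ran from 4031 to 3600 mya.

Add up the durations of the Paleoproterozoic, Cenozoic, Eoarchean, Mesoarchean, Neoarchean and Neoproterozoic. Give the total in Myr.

Each duration: Paleoproterozoic = 900; Cenozoic = 66; Eoarchean = 431; Mesoarchean = 400; Neoarchean = 300; Neoproterozoic = 461.2.
Sum: 900 + 66 + 431 + 400 + 300 + 461.2 = 2558.2 Myr.

2558.2 million years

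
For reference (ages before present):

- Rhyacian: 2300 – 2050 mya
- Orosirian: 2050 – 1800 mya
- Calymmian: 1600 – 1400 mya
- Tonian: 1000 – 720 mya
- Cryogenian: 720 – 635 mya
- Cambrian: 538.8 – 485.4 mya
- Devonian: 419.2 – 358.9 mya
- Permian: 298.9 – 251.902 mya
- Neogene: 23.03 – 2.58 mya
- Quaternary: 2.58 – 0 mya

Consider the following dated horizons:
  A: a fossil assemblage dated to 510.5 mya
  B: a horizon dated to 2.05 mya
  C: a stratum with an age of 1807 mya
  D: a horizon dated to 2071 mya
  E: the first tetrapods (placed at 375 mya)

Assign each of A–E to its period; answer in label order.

Match each age against the start–end ranges in the excerpt: A = 510.5 Ma → Cambrian (538.8–485.4); B = 2.05 Ma → Quaternary (2.58–0); C = 1807 Ma → Orosirian (2050–1800); D = 2071 Ma → Rhyacian (2300–2050); E = 375 Ma → Devonian (419.2–358.9).

A — Cambrian; B — Quaternary; C — Orosirian; D — Rhyacian; E — Devonian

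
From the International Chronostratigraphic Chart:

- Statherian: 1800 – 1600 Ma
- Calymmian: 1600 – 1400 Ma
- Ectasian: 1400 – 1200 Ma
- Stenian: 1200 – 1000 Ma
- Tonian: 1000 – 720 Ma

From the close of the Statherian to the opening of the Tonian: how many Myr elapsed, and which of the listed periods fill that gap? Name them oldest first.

600 million years; Calymmian, Ectasian, Stenian

End of Statherian = 1600 Ma; start of Tonian = 1000 Ma.
Gap = 1600 − 1000 = 600 Myr.
Periods wholly inside 1600–1000 Ma: Calymmian (1600–1400), Ectasian (1400–1200), Stenian (1200–1000).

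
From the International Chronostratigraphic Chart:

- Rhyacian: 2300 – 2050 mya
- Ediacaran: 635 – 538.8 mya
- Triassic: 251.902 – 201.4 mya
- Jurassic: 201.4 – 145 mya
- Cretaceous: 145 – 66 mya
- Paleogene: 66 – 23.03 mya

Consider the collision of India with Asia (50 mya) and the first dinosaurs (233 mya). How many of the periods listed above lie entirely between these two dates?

233 Ma sits inside the Triassic (251.902–201.4) and 50 Ma inside the Paleogene (66–23.03); neither of those is wholly between the two dates.
The listed periods lying completely between them are Jurassic, Cretaceous — 2 in all.

2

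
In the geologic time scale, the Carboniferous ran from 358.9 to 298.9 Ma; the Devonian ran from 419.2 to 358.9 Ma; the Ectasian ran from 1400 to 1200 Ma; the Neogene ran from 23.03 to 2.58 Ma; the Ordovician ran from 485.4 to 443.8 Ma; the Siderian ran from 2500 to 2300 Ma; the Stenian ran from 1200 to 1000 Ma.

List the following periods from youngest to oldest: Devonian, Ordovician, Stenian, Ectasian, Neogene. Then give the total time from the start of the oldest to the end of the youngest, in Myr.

Neogene, Devonian, Ordovician, Stenian, Ectasian; total span 1397.42 Myr

From the excerpt: Devonian 419.2–358.9; Ordovician 485.4–443.8; Stenian 1200–1000; Ectasian 1400–1200; Neogene 23.03–2.58 (Ma).
Larger Ma is earlier, so the oldest is Ectasian and the youngest is Neogene; youngest to oldest: Neogene, Devonian, Ordovician, Stenian, Ectasian.
Oldest start 1400 minus youngest end 2.58 gives 1397.42 Myr overall.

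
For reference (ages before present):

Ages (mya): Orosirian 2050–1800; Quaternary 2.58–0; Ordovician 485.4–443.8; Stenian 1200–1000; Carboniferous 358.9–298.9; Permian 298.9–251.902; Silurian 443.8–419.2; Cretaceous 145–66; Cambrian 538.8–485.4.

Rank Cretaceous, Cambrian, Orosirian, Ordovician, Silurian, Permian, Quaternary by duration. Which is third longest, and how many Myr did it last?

Start − end for each: Cretaceous 145 − 66 = 79; Cambrian 538.8 − 485.4 = 53.4; Orosirian 2050 − 1800 = 250; Ordovician 485.4 − 443.8 = 41.6; Silurian 443.8 − 419.2 = 24.6; Permian 298.9 − 251.902 = 46.998; Quaternary 2.58 − 0 = 2.58.
Ranking these from longest: Orosirian > Cretaceous > Cambrian > Permian > Ordovician > Silurian > Quaternary.
Position 3 in that ranking is Cambrian, which lasted 53.4 Myr.

Cambrian, 53.4 million years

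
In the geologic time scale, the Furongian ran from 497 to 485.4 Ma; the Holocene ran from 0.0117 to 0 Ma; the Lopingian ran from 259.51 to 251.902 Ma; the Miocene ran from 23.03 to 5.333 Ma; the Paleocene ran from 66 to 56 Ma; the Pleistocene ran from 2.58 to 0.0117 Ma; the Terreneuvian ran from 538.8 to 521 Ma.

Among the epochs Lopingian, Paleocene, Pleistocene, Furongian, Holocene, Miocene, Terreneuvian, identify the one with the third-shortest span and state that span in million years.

Lopingian, 7.608 million years

Start − end for each: Lopingian 259.51 − 251.902 = 7.608; Paleocene 66 − 56 = 10; Pleistocene 2.58 − 0.0117 = 2.5683; Furongian 497 − 485.4 = 11.6; Holocene 0.0117 − 0 = 0.0117; Miocene 23.03 − 5.333 = 17.697; Terreneuvian 538.8 − 521 = 17.8.
Ranking these from shortest: Holocene < Pleistocene < Lopingian < Paleocene < Furongian < Miocene < Terreneuvian.
Position 3 in that ranking is Lopingian, which lasted 7.608 Myr.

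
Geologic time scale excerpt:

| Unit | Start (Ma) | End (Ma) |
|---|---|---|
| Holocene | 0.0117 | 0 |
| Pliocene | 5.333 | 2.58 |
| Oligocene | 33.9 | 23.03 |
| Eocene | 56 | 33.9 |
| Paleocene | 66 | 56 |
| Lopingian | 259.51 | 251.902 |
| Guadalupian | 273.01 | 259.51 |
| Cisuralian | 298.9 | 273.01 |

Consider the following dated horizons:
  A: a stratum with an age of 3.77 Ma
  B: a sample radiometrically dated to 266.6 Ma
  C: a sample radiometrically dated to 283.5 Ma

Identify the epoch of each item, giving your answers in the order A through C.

Match each age against the start–end ranges in the excerpt: A = 3.77 Ma → Pliocene (5.333–2.58); B = 266.6 Ma → Guadalupian (273.01–259.51); C = 283.5 Ma → Cisuralian (298.9–273.01).

A — Pliocene; B — Guadalupian; C — Cisuralian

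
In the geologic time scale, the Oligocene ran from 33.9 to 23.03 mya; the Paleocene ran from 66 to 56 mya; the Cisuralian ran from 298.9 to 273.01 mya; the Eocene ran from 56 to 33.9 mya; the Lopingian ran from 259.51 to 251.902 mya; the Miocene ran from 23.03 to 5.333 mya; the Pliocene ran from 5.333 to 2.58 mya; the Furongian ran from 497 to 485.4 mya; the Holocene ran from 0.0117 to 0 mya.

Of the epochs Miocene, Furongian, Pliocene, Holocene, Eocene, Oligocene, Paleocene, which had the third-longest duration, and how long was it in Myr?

Start − end for each: Miocene 23.03 − 5.333 = 17.697; Furongian 497 − 485.4 = 11.6; Pliocene 5.333 − 2.58 = 2.753; Holocene 0.0117 − 0 = 0.0117; Eocene 56 − 33.9 = 22.1; Oligocene 33.9 − 23.03 = 10.87; Paleocene 66 − 56 = 10.
Ranking these from longest: Eocene > Miocene > Furongian > Oligocene > Paleocene > Pliocene > Holocene.
Position 3 in that ranking is Furongian, which lasted 11.6 Myr.

Furongian, 11.6 million years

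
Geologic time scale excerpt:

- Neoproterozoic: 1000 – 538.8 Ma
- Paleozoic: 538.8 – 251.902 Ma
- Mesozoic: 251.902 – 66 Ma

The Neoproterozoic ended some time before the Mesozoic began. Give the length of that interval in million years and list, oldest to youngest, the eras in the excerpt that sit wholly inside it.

End of Neoproterozoic = 538.8 Ma; start of Mesozoic = 251.902 Ma.
Gap = 538.8 − 251.902 = 286.898 Myr.
Eras wholly inside 538.8–251.902 Ma: Paleozoic (538.8–251.902).

286.898 million years; Paleozoic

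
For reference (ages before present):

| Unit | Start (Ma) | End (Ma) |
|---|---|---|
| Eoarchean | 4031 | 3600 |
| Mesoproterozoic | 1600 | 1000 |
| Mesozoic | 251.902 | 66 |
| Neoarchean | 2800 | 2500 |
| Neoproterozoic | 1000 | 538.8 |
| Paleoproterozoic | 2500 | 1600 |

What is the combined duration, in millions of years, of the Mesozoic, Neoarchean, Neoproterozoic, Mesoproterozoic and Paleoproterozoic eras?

2447.102 million years

Each duration: Mesozoic = 185.902; Neoarchean = 300; Neoproterozoic = 461.2; Mesoproterozoic = 600; Paleoproterozoic = 900.
Sum: 185.902 + 300 + 461.2 + 600 + 900 = 2447.102 Myr.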